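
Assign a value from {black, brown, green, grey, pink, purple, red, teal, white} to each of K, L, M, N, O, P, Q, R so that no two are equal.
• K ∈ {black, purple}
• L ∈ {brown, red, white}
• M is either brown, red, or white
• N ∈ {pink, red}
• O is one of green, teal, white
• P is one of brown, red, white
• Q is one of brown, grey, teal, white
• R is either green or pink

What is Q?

grey

The 3 variables L, M, P are confined to {brown, red, white}, which locks those values in; drop them from N, O, Q.
N's domain is down to {pink}, so N = pink. Eliminate pink elsewhere: R.
R must be green (only option left). Remove green from O.
O has just one choice, so O = teal. Strike teal from Q.
So Q = grey.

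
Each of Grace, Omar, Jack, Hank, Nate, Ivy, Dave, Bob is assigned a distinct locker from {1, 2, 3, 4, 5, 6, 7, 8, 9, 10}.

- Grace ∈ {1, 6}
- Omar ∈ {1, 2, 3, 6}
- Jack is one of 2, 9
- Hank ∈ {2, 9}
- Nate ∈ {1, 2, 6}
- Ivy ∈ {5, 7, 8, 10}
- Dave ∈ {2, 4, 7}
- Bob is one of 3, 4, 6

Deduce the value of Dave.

7

The 2 variables Jack and Hank are confined to {2, 9}, which locks those values in; drop them from Omar, Nate, Dave.
Grace and Nate share exactly the 2 values {1, 6}; by pigeonhole those values go to them, so strike 1, 6 from Omar, Bob.
Omar must be 3 (only option left). Remove 3 from Bob.
Bob must be 4 (only option left). Eliminate 4 elsewhere: Dave.
So Dave = 7.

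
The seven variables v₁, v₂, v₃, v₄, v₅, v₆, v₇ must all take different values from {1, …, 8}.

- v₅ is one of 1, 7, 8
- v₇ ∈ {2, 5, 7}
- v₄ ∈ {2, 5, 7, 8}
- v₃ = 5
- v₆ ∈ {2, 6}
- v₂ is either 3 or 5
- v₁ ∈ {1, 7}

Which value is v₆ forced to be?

v₃ must be 5 (only option left). Remove 5 from v₂, v₄, v₇.
v₂ has just one choice, so v₂ = 3.
Among the 5 still-open variables, 6 fits only v₆ (and all 5 values in {1, 2, 6, 7, 8} must be used), so v₆ = 6.

6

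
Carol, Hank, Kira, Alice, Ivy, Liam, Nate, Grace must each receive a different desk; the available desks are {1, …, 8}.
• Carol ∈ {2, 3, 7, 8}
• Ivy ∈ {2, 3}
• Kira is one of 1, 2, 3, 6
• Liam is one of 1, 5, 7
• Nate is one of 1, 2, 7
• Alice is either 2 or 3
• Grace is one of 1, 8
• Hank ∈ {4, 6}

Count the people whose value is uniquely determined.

3

Among the 8 variables, 4 fits only Hank (and all 8 values in {1, 2, 3, 4, 5, 6, 7, 8} must be used), so Hank = 4.
The 7 still-open variables together cover exactly {1, 2, 3, 5, 6, 7, 8} — 7 values for 7 variables — and 5 appears only in Liam's list, so Liam = 5.
The 6 still-open variables draw from only 6 values {1, 2, 3, 6, 7, 8}, so each is used; only Kira can be 6, hence Kira = 6.
The 2 variables Alice and Ivy are confined to {2, 3}, which locks those values in; drop them from Carol, Nate.
Determined: Hank=4, Kira=6, Liam=5. The other people each still have more than one consistent value. That makes 3.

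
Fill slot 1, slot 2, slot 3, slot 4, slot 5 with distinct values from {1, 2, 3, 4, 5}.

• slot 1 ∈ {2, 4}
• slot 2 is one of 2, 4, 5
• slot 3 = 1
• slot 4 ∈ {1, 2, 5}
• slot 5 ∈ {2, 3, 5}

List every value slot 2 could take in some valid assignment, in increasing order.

slot 3 has just one choice, so slot 3 = 1. So slot 4 can't be 1.
Among the 4 still-open variables, 3 fits only slot 5 (and all 4 values in {2, 3, 4, 5} must be used), so slot 5 = 3.
No further eliminations apply; slot 2 can still be any of 2, 4, 5.

2, 4, 5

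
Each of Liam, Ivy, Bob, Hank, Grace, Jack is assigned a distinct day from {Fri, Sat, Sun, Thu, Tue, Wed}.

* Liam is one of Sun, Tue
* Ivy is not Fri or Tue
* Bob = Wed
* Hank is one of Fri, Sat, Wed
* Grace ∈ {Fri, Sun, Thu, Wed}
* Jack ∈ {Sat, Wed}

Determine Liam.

Bob has just one choice, so Bob = Wed. Remove Wed from Ivy, Hank, Grace, Jack.
Jack's domain is down to {Sat}, so Jack = Sat. Eliminate Sat elsewhere: Ivy, Hank.
Hank's domain is down to {Fri}, so Hank = Fri. So Grace can't be Fri.
Among the 3 still-open variables, Tue fits only Liam (and all 3 values in {Sun, Thu, Tue} must be used), so Liam = Tue.

Tue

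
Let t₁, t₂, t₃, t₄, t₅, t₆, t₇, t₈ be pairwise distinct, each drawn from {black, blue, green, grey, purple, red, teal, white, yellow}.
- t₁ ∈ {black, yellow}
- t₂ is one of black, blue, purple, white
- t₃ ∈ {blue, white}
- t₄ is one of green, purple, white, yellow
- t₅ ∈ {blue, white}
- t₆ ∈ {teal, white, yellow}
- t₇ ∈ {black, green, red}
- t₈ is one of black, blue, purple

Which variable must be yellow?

The 8 variables draw from only 8 values {black, blue, green, purple, red, teal, white, yellow}, so each is used; only t₇ can be red, hence t₇ = red.
The 7 still-open variables draw from only 7 values {black, blue, green, purple, teal, white, yellow}, so each is used; only t₄ can be green, hence t₄ = green.
Among the 6 still-open variables, teal fits only t₆ (and all 6 values in {black, blue, purple, teal, white, yellow} must be used), so t₆ = teal.
The 5 still-open variables together cover exactly {black, blue, purple, white, yellow} — 5 values for 5 variables — and yellow appears only in t₁'s list, so t₁ = yellow.

t₁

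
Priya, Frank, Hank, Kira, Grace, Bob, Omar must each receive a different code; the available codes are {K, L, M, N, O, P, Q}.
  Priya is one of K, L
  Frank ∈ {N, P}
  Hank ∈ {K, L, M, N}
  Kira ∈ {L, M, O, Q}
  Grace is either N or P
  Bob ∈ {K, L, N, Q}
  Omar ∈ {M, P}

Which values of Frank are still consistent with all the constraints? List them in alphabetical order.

N, P

Among the 7 variables, O fits only Kira (and all 7 values in {K, L, M, N, O, P, Q} must be used), so Kira = O.
The 6 still-open variables draw from only 6 values {K, L, M, N, P, Q}, so each is used; only Bob can be Q, hence Bob = Q.
Frank and Grace share exactly the 2 values {N, P}; by pigeonhole those values go to them, so strike N, P from Hank, Omar.
Omar's domain is down to {M}, so Omar = M. Strike M from Hank.
No further eliminations apply; Frank can still be any of N, P.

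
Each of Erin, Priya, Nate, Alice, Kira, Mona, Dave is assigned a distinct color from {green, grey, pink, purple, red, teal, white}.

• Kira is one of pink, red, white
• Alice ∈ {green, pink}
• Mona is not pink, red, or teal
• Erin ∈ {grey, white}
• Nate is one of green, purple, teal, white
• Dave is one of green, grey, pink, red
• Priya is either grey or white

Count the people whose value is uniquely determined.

2

The 7 variables together cover exactly {green, grey, pink, purple, red, teal, white} — 7 values for 7 variables — and teal appears only in Nate's list, so Nate = teal.
The 6 still-open variables draw from only 6 values {green, grey, pink, purple, red, white}, so each is used; only Mona can be purple, hence Mona = purple.
Erin and Priya between them cover only {grey, white} — a naked pair. Remove those values from Kira, Dave.
Determined: Nate=teal, Mona=purple. The other people each still have more than one consistent value. That makes 2.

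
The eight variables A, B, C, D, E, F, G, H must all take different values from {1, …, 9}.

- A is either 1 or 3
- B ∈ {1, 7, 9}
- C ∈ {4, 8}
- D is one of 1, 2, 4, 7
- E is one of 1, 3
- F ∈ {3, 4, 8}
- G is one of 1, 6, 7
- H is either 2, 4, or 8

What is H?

2

The 8 variables together cover exactly {1, 2, 3, 4, 6, 7, 8, 9} — 8 values for 8 variables — and 6 appears only in G's list, so G = 6.
The 7 still-open variables draw from only 7 values {1, 2, 3, 4, 7, 8, 9}, so each is used; only B can be 9, hence B = 9.
Among the 6 still-open variables, 7 fits only D (and all 6 values in {1, 2, 3, 4, 7, 8} must be used), so D = 7.
Among the 5 still-open variables, 2 fits only H (and all 5 values in {1, 2, 3, 4, 8} must be used), so H = 2.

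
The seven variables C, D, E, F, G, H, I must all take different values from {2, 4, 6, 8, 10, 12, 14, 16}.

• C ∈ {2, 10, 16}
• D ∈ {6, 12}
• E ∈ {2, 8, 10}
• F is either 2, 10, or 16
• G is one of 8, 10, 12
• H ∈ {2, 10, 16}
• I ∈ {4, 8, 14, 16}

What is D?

C, F, H between them cover only {2, 10, 16} — a naked triple. Remove those values from E, G, I.
E's domain is down to {8}, so E = 8. Strike 8 from G, I.
G's domain is down to {12}, so G = 12. Eliminate 12 elsewhere: D.
So D = 6.

6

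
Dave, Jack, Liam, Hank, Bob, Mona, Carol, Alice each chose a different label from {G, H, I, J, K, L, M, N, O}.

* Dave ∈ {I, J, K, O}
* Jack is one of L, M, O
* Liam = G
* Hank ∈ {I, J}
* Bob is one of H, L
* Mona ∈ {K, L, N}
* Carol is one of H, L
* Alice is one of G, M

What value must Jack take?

Liam must be G (only option left). Strike G from Alice.
Alice must be M (only option left). Strike M from Jack.
Bob and Carol between them cover only {H, L} — a naked pair. Remove those values from Jack, Mona.
So Jack = O.

O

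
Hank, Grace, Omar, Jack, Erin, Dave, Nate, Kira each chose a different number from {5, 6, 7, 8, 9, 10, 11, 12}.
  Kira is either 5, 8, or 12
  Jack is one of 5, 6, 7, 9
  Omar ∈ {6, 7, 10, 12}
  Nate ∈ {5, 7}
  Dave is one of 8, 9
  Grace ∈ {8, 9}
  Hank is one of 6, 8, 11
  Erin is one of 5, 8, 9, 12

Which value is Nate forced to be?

7

The 8 variables draw from only 8 values {5, 6, 7, 8, 9, 10, 11, 12}, so each is used; only Omar can be 10, hence Omar = 10.
The 7 still-open variables draw from only 7 values {5, 6, 7, 8, 9, 11, 12}, so each is used; only Hank can be 11, hence Hank = 11.
Among the 6 still-open variables, 6 fits only Jack (and all 6 values in {5, 6, 7, 8, 9, 12} must be used), so Jack = 6.
The 5 still-open variables together cover exactly {5, 7, 8, 9, 12} — 5 values for 5 variables — and 7 appears only in Nate's list, so Nate = 7.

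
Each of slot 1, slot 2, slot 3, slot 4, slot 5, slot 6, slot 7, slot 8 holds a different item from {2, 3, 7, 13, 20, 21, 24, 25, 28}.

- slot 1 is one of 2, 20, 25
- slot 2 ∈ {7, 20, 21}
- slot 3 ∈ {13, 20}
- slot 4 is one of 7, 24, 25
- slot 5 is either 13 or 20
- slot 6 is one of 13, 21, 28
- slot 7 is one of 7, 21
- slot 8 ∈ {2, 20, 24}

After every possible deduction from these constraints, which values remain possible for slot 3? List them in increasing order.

The 8 variables draw from only 8 values {2, 7, 13, 20, 21, 24, 25, 28}, so each is used; only slot 6 can be 28, hence slot 6 = 28.
slot 3 and slot 5 between them cover only {13, 20} — a naked pair. Remove those values from slot 1, slot 2, slot 8.
slot 2 and slot 7 share exactly the 2 values {7, 21}; by pigeonhole those values go to them, so strike 7, 21 from slot 4.
No further eliminations apply; slot 3 can still be any of 13, 20.

13, 20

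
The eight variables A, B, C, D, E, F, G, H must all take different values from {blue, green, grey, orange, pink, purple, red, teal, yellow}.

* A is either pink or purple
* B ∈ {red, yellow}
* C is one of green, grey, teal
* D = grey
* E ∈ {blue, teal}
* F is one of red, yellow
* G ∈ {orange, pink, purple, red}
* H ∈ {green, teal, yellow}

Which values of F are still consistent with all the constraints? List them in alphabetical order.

D's domain is down to {grey}, so D = grey. Eliminate grey elsewhere: C.
B and F share exactly the 2 values {red, yellow}; by pigeonhole those values go to them, so strike red, yellow from G, H.
C and H share exactly the 2 values {green, teal}; by pigeonhole those values go to them, so strike green, teal from E.
E must be blue (only option left).
No further eliminations apply; F can still be any of red, yellow.

red, yellow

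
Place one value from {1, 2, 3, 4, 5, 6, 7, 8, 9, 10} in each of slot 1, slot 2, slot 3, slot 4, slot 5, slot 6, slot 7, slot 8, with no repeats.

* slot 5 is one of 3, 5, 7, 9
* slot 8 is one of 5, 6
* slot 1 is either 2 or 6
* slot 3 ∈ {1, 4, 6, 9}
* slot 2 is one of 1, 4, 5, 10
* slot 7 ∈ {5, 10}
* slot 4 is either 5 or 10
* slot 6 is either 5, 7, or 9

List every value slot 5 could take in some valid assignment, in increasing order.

3, 7, 9

slot 4 and slot 7 share exactly the 2 values {5, 10}; by pigeonhole those values go to them, so strike 5, 10 from slot 2, slot 5, slot 6, slot 8.
slot 8's domain is down to {6}, so slot 8 = 6. Strike 6 from slot 1, slot 3.
slot 1's domain is down to {2}, so slot 1 = 2.
No further eliminations apply; slot 5 can still be any of 3, 7, 9.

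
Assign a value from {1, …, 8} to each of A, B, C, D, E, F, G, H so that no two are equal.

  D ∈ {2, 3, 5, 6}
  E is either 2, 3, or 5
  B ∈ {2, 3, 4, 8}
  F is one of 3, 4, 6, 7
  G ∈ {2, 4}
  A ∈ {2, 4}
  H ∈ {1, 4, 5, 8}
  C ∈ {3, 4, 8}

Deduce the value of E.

5

Among the 8 variables, 1 fits only H (and all 8 values in {1, 2, 3, 4, 5, 6, 7, 8} must be used), so H = 1.
The 7 still-open variables draw from only 7 values {2, 3, 4, 5, 6, 7, 8}, so each is used; only F can be 7, hence F = 7.
The 6 still-open variables draw from only 6 values {2, 3, 4, 5, 6, 8}, so each is used; only D can be 6, hence D = 6.
Among the 5 still-open variables, 5 fits only E (and all 5 values in {2, 3, 4, 5, 8} must be used), so E = 5.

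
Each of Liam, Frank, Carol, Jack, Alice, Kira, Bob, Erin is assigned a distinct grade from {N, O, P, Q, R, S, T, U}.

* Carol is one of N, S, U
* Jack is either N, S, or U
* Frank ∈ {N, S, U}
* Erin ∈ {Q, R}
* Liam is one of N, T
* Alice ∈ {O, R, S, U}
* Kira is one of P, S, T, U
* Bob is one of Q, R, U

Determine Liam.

Among the 8 variables, O fits only Alice (and all 8 values in {N, O, P, Q, R, S, T, U} must be used), so Alice = O.
Among the 7 still-open variables, P fits only Kira (and all 7 values in {N, P, Q, R, S, T, U} must be used), so Kira = P.
The 6 still-open variables draw from only 6 values {N, Q, R, S, T, U}, so each is used; only Liam can be T, hence Liam = T.

T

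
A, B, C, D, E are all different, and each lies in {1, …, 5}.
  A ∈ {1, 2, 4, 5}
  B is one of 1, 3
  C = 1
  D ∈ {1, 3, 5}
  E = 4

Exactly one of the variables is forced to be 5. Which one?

C has just one choice, so C = 1. Remove 1 from A, B, D.
That leaves E = 4. Remove 4 from A.
B's domain is down to {3}, so B = 3. So D can't be 3.
So 5 goes to D.

D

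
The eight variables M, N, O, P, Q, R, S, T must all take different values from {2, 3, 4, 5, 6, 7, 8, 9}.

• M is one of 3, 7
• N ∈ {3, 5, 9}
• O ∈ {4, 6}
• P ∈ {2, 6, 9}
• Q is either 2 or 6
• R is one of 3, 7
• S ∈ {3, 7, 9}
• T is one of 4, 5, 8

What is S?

9

Among the 8 variables, 8 fits only T (and all 8 values in {2, 3, 4, 5, 6, 7, 8, 9} must be used), so T = 8.
The 7 still-open variables together cover exactly {2, 3, 4, 5, 6, 7, 9} — 7 values for 7 variables — and 4 appears only in O's list, so O = 4.
The 6 still-open variables together cover exactly {2, 3, 5, 6, 7, 9} — 6 values for 6 variables — and 5 appears only in N's list, so N = 5.
The 2 variables M and R are confined to {3, 7}, which locks those values in; drop them from S.
So S = 9.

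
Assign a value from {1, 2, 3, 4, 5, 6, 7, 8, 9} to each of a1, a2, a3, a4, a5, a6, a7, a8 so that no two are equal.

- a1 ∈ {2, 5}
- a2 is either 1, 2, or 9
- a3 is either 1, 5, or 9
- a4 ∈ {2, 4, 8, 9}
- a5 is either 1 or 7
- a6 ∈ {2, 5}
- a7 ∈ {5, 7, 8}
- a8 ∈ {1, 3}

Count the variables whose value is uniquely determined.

4

The 8 variables draw from only 8 values {1, 2, 3, 4, 5, 7, 8, 9}, so each is used; only a8 can be 3, hence a8 = 3.
The 7 still-open variables draw from only 7 values {1, 2, 4, 5, 7, 8, 9}, so each is used; only a4 can be 4, hence a4 = 4.
The 6 still-open variables draw from only 6 values {1, 2, 5, 7, 8, 9}, so each is used; only a7 can be 8, hence a7 = 8.
Among the 5 still-open variables, 7 fits only a5 (and all 5 values in {1, 2, 5, 7, 9} must be used), so a5 = 7.
The 2 variables a1 and a6 are confined to {2, 5}, which locks those values in; drop them from a2, a3.
Determined: a4=4, a5=7, a7=8, a8=3. The other variables each still have more than one consistent value. That makes 4.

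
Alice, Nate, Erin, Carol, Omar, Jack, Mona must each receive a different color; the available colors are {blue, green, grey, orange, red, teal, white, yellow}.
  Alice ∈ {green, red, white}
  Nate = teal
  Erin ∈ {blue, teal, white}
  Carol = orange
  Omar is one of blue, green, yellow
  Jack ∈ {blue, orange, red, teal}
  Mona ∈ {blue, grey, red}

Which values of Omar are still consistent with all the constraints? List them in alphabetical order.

blue, green, yellow

Nate has just one choice, so Nate = teal. Eliminate teal elsewhere: Erin, Jack.
Carol must be orange (only option left). So Jack can't be orange.
No further eliminations apply; Omar can still be any of blue, green, yellow.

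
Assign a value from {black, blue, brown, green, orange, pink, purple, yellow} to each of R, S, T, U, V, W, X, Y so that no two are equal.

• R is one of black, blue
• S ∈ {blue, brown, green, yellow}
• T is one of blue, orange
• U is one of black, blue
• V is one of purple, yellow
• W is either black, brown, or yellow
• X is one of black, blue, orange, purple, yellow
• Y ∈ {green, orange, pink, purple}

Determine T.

The 8 variables together cover exactly {black, blue, brown, green, orange, pink, purple, yellow} — 8 values for 8 variables — and pink appears only in Y's list, so Y = pink.
Among the 7 still-open variables, green fits only S (and all 7 values in {black, blue, brown, green, orange, purple, yellow} must be used), so S = green.
The 6 still-open variables together cover exactly {black, blue, brown, orange, purple, yellow} — 6 values for 6 variables — and brown appears only in W's list, so W = brown.
R and U between them cover only {black, blue} — a naked pair. Remove those values from T, X.
So T = orange.

orange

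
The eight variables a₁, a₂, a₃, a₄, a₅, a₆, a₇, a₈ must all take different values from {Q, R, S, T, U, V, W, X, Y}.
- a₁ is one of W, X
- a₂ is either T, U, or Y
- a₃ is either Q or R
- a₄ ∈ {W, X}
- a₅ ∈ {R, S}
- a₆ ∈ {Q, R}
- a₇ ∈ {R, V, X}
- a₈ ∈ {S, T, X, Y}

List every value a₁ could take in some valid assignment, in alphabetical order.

a₁ and a₄ share exactly the 2 values {W, X}; by pigeonhole those values go to them, so strike W, X from a₇, a₈.
a₃ and a₆ between them cover only {Q, R} — a naked pair. Remove those values from a₅, a₇.
a₅'s domain is down to {S}, so a₅ = S. Eliminate S elsewhere: a₈.
a₇ must be V (only option left).
No further eliminations apply; a₁ can still be any of W, X.

W, X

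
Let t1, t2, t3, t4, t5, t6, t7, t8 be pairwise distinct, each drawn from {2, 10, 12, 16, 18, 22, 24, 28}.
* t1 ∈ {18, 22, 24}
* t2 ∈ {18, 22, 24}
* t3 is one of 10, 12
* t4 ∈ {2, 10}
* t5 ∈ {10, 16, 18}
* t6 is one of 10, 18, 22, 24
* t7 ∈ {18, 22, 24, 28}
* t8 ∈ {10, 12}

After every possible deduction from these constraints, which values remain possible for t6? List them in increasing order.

Among the 8 variables, 2 fits only t4 (and all 8 values in {2, 10, 12, 16, 18, 22, 24, 28} must be used), so t4 = 2.
Among the 7 still-open variables, 16 fits only t5 (and all 7 values in {10, 12, 16, 18, 22, 24, 28} must be used), so t5 = 16.
Among the 6 still-open variables, 28 fits only t7 (and all 6 values in {10, 12, 18, 22, 24, 28} must be used), so t7 = 28.
The 2 variables t3 and t8 are confined to {10, 12}, which locks those values in; drop them from t6.
No further eliminations apply; t6 can still be any of 18, 22, 24.

18, 22, 24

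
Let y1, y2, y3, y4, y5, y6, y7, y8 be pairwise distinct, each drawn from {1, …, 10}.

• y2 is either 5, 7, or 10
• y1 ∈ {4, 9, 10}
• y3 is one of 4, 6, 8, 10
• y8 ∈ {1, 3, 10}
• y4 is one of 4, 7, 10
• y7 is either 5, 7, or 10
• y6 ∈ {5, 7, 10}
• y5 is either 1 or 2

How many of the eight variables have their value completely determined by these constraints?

2

y2, y6, y7 between them cover only {5, 7, 10} — a naked triple. Remove those values from y1, y3, y4, y8.
y4 must be 4 (only option left). Remove 4 from y1, y3.
y1 has just one choice, so y1 = 9.
Determined: y1=9, y4=4. The other variables each still have more than one consistent value. That makes 2.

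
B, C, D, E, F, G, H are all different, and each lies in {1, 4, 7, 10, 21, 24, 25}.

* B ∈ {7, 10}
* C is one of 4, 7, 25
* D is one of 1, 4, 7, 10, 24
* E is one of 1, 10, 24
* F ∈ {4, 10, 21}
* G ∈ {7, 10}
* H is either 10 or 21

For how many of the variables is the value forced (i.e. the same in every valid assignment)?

Among the 7 variables, 25 fits only C (and all 7 values in {1, 4, 7, 10, 21, 24, 25} must be used), so C = 25.
The 2 variables B and G are confined to {7, 10}, which locks those values in; drop them from D, E, F, H.
H's domain is down to {21}, so H = 21. So F can't be 21.
F's domain is down to {4}, so F = 4. Strike 4 from D.
Determined: C=25, F=4, H=21. The other variables each still have more than one consistent value. That makes 3.

3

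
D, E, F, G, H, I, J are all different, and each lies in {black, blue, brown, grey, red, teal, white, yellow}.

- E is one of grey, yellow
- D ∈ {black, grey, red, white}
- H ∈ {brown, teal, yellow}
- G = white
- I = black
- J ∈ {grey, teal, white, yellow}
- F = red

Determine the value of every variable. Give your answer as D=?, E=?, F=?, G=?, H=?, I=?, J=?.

D=grey, E=yellow, F=red, G=white, H=brown, I=black, J=teal

F must be red (only option left). Eliminate red elsewhere: D.
That leaves G = white. So D, J can't be white.
I has just one choice, so I = black. So D can't be black.
D's domain is down to {grey}, so D = grey. Eliminate grey elsewhere: E, J.
E's domain is down to {yellow}, so E = yellow. Eliminate yellow elsewhere: H, J.
J's domain is down to {teal}, so J = teal. Eliminate teal elsewhere: H.
H has just one choice, so H = brown.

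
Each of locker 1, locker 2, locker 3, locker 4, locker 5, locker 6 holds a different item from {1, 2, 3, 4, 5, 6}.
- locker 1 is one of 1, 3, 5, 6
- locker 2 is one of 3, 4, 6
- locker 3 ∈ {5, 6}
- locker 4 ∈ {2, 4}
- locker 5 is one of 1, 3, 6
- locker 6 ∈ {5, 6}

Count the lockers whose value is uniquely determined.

2

Among the 6 variables, 2 fits only locker 4 (and all 6 values in {1, 2, 3, 4, 5, 6} must be used), so locker 4 = 2.
The 5 still-open variables together cover exactly {1, 3, 4, 5, 6} — 5 values for 5 variables — and 4 appears only in locker 2's list, so locker 2 = 4.
locker 3 and locker 6 share exactly the 2 values {5, 6}; by pigeonhole those values go to them, so strike 5, 6 from locker 1, locker 5.
Determined: locker 2=4, locker 4=2. The other lockers each still have more than one consistent value. That makes 2.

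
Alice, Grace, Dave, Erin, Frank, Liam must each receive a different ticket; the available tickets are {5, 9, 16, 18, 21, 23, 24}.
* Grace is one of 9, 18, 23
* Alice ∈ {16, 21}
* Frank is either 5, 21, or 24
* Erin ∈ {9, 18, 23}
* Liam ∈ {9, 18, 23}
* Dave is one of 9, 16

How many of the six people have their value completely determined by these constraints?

The 3 variables Grace, Erin, Liam are confined to {9, 18, 23}, which locks those values in; drop them from Dave.
Dave's domain is down to {16}, so Dave = 16. Remove 16 from Alice.
Alice's domain is down to {21}, so Alice = 21. Eliminate 21 elsewhere: Frank.
Determined: Alice=21, Dave=16. The other people each still have more than one consistent value. That makes 2.

2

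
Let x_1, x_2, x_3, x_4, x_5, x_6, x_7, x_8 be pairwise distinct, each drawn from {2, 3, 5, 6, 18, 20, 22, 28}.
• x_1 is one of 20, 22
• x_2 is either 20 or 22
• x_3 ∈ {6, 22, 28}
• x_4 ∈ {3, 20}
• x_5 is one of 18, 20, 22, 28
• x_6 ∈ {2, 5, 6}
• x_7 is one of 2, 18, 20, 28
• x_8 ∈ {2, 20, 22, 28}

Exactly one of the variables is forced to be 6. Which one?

x_3

The 8 variables together cover exactly {2, 3, 5, 6, 18, 20, 22, 28} — 8 values for 8 variables — and 3 appears only in x_4's list, so x_4 = 3.
The 7 still-open variables draw from only 7 values {2, 5, 6, 18, 20, 22, 28}, so each is used; only x_6 can be 5, hence x_6 = 5.
The 6 still-open variables together cover exactly {2, 6, 18, 20, 22, 28} — 6 values for 6 variables — and 6 appears only in x_3's list, so x_3 = 6.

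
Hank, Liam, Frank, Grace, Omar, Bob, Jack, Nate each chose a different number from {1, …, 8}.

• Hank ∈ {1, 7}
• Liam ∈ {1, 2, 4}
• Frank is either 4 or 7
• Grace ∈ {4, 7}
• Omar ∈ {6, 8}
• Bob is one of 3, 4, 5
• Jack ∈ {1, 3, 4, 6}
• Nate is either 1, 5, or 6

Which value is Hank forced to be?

1

The 8 variables draw from only 8 values {1, 2, 3, 4, 5, 6, 7, 8}, so each is used; only Liam can be 2, hence Liam = 2.
The 7 still-open variables together cover exactly {1, 3, 4, 5, 6, 7, 8} — 7 values for 7 variables — and 8 appears only in Omar's list, so Omar = 8.
Frank and Grace between them cover only {4, 7} — a naked pair. Remove those values from Hank, Bob, Jack.
So Hank = 1.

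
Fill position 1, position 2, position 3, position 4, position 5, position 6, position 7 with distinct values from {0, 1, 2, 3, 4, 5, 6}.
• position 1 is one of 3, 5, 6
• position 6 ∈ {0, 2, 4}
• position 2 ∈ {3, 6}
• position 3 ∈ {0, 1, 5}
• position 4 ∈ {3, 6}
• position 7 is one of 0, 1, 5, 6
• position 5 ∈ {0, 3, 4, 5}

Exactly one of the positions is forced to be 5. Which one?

Among the 7 variables, 2 fits only position 6 (and all 7 values in {0, 1, 2, 3, 4, 5, 6} must be used), so position 6 = 2.
The 6 still-open variables draw from only 6 values {0, 1, 3, 4, 5, 6}, so each is used; only position 5 can be 4, hence position 5 = 4.
position 2 and position 4 between them cover only {3, 6} — a naked pair. Remove those values from position 1, position 7.
So 5 goes to position 1.

position 1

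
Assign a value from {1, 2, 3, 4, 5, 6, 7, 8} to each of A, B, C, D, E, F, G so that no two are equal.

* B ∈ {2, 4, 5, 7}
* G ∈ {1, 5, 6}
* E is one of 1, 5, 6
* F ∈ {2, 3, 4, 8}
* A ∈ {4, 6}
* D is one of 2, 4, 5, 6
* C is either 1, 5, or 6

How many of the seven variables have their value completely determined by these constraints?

The 3 variables C, E, G are confined to {1, 5, 6}, which locks those values in; drop them from A, B, D.
A must be 4 (only option left). So B, D, F can't be 4.
D has just one choice, so D = 2. Eliminate 2 elsewhere: B, F.
B has just one choice, so B = 7.
Determined: A=4, B=7, D=2. The other variables each still have more than one consistent value. That makes 3.

3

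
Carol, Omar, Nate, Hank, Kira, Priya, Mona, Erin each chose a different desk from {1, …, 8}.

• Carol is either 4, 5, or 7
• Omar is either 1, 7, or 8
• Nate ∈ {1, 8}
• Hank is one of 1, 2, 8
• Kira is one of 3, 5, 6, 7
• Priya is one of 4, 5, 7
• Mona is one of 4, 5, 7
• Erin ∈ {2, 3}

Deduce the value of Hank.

2

The 8 variables together cover exactly {1, 2, 3, 4, 5, 6, 7, 8} — 8 values for 8 variables — and 6 appears only in Kira's list, so Kira = 6.
The 7 still-open variables together cover exactly {1, 2, 3, 4, 5, 7, 8} — 7 values for 7 variables — and 3 appears only in Erin's list, so Erin = 3.
The 6 still-open variables together cover exactly {1, 2, 4, 5, 7, 8} — 6 values for 6 variables — and 2 appears only in Hank's list, so Hank = 2.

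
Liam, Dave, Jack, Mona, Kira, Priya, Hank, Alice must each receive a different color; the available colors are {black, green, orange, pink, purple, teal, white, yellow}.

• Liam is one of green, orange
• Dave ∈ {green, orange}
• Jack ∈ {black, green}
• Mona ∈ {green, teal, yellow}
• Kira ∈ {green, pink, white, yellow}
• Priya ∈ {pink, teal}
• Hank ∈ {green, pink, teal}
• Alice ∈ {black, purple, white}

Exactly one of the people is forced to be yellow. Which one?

Mona

The 8 variables draw from only 8 values {black, green, orange, pink, purple, teal, white, yellow}, so each is used; only Alice can be purple, hence Alice = purple.
The 7 still-open variables draw from only 7 values {black, green, orange, pink, teal, white, yellow}, so each is used; only Jack can be black, hence Jack = black.
The 6 still-open variables together cover exactly {green, orange, pink, teal, white, yellow} — 6 values for 6 variables — and white appears only in Kira's list, so Kira = white.
Among the 5 still-open variables, yellow fits only Mona (and all 5 values in {green, orange, pink, teal, yellow} must be used), so Mona = yellow.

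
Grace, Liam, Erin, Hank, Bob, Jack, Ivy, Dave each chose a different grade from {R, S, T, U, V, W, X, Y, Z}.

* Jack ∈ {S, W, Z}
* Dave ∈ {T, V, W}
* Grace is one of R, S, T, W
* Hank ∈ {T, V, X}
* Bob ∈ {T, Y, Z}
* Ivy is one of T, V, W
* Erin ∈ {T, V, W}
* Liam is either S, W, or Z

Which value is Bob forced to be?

Y

Among the 8 variables, R fits only Grace (and all 8 values in {R, S, T, V, W, X, Y, Z} must be used), so Grace = R.
Among the 7 still-open variables, X fits only Hank (and all 7 values in {S, T, V, W, X, Y, Z} must be used), so Hank = X.
The 6 still-open variables draw from only 6 values {S, T, V, W, Y, Z}, so each is used; only Bob can be Y, hence Bob = Y.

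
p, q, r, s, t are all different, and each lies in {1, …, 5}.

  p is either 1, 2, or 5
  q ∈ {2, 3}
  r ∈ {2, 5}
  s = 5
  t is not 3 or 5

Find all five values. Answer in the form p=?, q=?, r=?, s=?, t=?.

s must be 5 (only option left). Remove 5 from p, r.
r's domain is down to {2}, so r = 2. Eliminate 2 elsewhere: p, q, t.
p must be 1 (only option left). So t can't be 1.
q has just one choice, so q = 3.
That leaves t = 4.

p=1, q=3, r=2, s=5, t=4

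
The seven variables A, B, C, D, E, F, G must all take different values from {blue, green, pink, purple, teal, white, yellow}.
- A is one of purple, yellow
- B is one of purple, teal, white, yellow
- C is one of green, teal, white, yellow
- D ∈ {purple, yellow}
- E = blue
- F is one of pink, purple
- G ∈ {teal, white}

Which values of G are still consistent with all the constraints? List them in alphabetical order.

E has just one choice, so E = blue.
The 6 still-open variables together cover exactly {green, pink, purple, teal, white, yellow} — 6 values for 6 variables — and green appears only in C's list, so C = green.
Among the 5 still-open variables, pink fits only F (and all 5 values in {pink, purple, teal, white, yellow} must be used), so F = pink.
A and D share exactly the 2 values {purple, yellow}; by pigeonhole those values go to them, so strike purple, yellow from B.
No further eliminations apply; G can still be any of teal, white.

teal, white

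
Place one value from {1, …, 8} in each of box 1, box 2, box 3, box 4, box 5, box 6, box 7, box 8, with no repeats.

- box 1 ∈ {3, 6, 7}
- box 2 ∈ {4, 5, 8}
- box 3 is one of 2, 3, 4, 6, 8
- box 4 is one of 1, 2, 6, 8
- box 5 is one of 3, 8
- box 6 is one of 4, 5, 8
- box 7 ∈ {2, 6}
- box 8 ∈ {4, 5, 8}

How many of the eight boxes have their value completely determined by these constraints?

Among the 8 variables, 1 fits only box 4 (and all 8 values in {1, 2, 3, 4, 5, 6, 7, 8} must be used), so box 4 = 1.
The 7 still-open variables draw from only 7 values {2, 3, 4, 5, 6, 7, 8}, so each is used; only box 1 can be 7, hence box 1 = 7.
box 2, box 6, box 8 between them cover only {4, 5, 8} — a naked triple. Remove those values from box 3, box 5.
That leaves box 5 = 3. Eliminate 3 elsewhere: box 3.
Determined: box 1=7, box 4=1, box 5=3. The other boxes each still have more than one consistent value. That makes 3.

3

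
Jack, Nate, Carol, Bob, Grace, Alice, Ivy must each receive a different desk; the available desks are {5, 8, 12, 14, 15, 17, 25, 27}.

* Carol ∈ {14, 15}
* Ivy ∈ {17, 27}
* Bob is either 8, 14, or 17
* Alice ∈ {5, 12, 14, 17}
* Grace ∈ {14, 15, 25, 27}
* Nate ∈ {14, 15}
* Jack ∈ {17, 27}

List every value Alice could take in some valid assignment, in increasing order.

Jack and Ivy share exactly the 2 values {17, 27}; by pigeonhole those values go to them, so strike 17, 27 from Bob, Grace, Alice.
The 2 variables Nate and Carol are confined to {14, 15}, which locks those values in; drop them from Bob, Grace, Alice.
That leaves Bob = 8.
Grace has just one choice, so Grace = 25.
No further eliminations apply; Alice can still be any of 5, 12.

5, 12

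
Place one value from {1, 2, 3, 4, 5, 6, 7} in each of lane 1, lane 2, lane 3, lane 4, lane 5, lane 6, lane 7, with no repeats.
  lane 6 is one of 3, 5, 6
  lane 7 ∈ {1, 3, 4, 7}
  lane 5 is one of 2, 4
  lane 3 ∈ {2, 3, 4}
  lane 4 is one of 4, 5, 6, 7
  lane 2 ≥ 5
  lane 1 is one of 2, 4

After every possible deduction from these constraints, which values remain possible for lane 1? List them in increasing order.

The 7 variables together cover exactly {1, 2, 3, 4, 5, 6, 7} — 7 values for 7 variables — and 1 appears only in lane 7's list, so lane 7 = 1.
lane 1 and lane 5 share exactly the 2 values {2, 4}; by pigeonhole those values go to them, so strike 2, 4 from lane 3, lane 4.
lane 3's domain is down to {3}, so lane 3 = 3. So lane 6 can't be 3.
No further eliminations apply; lane 1 can still be any of 2, 4.

2, 4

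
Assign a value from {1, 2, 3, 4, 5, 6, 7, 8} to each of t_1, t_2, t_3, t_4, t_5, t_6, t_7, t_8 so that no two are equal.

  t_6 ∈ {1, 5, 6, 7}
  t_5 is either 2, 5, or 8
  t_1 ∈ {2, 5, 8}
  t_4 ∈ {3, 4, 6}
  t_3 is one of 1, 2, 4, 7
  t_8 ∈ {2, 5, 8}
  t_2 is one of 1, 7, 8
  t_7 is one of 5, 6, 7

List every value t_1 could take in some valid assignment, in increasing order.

2, 5, 8

The 8 variables draw from only 8 values {1, 2, 3, 4, 5, 6, 7, 8}, so each is used; only t_4 can be 3, hence t_4 = 3.
The 7 still-open variables draw from only 7 values {1, 2, 4, 5, 6, 7, 8}, so each is used; only t_3 can be 4, hence t_3 = 4.
The 3 variables t_1, t_5, t_8 are confined to {2, 5, 8}, which locks those values in; drop them from t_2, t_6, t_7.
No further eliminations apply; t_1 can still be any of 2, 5, 8.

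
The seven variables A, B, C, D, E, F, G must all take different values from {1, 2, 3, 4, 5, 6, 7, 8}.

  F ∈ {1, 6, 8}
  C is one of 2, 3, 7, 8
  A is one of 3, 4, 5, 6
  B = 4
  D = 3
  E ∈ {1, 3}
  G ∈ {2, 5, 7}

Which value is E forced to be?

1

B has just one choice, so B = 4. Remove 4 from A.
D has just one choice, so D = 3. Remove 3 from A, C, E.
So E = 1.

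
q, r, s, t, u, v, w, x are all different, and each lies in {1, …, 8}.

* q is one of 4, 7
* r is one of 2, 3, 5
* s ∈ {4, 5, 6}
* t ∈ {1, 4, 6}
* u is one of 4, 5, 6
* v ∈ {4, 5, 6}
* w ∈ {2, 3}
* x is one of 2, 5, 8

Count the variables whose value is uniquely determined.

Among the 8 variables, 1 fits only t (and all 8 values in {1, 2, 3, 4, 5, 6, 7, 8} must be used), so t = 1.
The 7 still-open variables together cover exactly {2, 3, 4, 5, 6, 7, 8} — 7 values for 7 variables — and 7 appears only in q's list, so q = 7.
Among the 6 still-open variables, 8 fits only x (and all 6 values in {2, 3, 4, 5, 6, 8} must be used), so x = 8.
The 3 variables s, u, v are confined to {4, 5, 6}, which locks those values in; drop them from r.
Determined: q=7, t=1, x=8. The other variables each still have more than one consistent value. That makes 3.

3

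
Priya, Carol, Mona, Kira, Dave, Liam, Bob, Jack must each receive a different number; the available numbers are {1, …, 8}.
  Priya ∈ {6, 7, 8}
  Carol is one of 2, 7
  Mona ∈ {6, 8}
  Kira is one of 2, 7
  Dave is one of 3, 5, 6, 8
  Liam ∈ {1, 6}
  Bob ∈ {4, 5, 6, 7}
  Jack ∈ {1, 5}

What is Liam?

1

The 8 variables together cover exactly {1, 2, 3, 4, 5, 6, 7, 8} — 8 values for 8 variables — and 3 appears only in Dave's list, so Dave = 3.
The 7 still-open variables together cover exactly {1, 2, 4, 5, 6, 7, 8} — 7 values for 7 variables — and 4 appears only in Bob's list, so Bob = 4.
The 6 still-open variables together cover exactly {1, 2, 5, 6, 7, 8} — 6 values for 6 variables — and 5 appears only in Jack's list, so Jack = 5.
Among the 5 still-open variables, 1 fits only Liam (and all 5 values in {1, 2, 6, 7, 8} must be used), so Liam = 1.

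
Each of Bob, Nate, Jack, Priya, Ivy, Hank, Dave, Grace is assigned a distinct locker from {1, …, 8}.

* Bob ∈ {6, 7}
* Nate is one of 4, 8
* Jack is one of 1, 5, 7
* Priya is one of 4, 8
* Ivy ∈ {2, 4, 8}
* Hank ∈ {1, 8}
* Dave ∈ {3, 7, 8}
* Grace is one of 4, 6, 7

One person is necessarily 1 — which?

Hank

The 8 variables together cover exactly {1, 2, 3, 4, 5, 6, 7, 8} — 8 values for 8 variables — and 2 appears only in Ivy's list, so Ivy = 2.
The 7 still-open variables together cover exactly {1, 3, 4, 5, 6, 7, 8} — 7 values for 7 variables — and 3 appears only in Dave's list, so Dave = 3.
The 6 still-open variables together cover exactly {1, 4, 5, 6, 7, 8} — 6 values for 6 variables — and 5 appears only in Jack's list, so Jack = 5.
Among the 5 still-open variables, 1 fits only Hank (and all 5 values in {1, 4, 6, 7, 8} must be used), so Hank = 1.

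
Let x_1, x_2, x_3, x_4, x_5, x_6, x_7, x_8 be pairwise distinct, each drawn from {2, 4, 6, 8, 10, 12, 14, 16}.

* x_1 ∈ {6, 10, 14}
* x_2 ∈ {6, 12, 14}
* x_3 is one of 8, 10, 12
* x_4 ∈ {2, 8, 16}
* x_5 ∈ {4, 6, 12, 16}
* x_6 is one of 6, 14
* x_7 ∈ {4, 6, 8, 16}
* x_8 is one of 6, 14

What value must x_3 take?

The 8 variables draw from only 8 values {2, 4, 6, 8, 10, 12, 14, 16}, so each is used; only x_4 can be 2, hence x_4 = 2.
The 2 variables x_6 and x_8 are confined to {6, 14}, which locks those values in; drop them from x_1, x_2, x_5, x_7.
x_1's domain is down to {10}, so x_1 = 10. Remove 10 from x_3.
x_2 has just one choice, so x_2 = 12. Eliminate 12 elsewhere: x_3, x_5.
So x_3 = 8.

8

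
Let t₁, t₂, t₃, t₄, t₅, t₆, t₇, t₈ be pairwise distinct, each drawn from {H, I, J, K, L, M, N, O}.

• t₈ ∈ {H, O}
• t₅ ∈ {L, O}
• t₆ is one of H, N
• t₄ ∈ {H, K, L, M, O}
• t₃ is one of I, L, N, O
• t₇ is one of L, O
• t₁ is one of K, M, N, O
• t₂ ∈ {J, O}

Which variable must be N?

t₆

The 8 variables draw from only 8 values {H, I, J, K, L, M, N, O}, so each is used; only t₃ can be I, hence t₃ = I.
The 7 still-open variables draw from only 7 values {H, J, K, L, M, N, O}, so each is used; only t₂ can be J, hence t₂ = J.
The 2 variables t₅ and t₇ are confined to {L, O}, which locks those values in; drop them from t₁, t₄, t₈.
t₈ must be H (only option left). So t₄, t₆ can't be H.
So N goes to t₆.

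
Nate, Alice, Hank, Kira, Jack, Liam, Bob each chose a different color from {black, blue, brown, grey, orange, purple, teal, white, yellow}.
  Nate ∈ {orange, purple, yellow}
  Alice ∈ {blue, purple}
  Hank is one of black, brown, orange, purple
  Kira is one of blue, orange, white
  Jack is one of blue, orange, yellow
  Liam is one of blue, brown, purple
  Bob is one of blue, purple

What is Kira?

The 7 variables draw from only 7 values {black, blue, brown, orange, purple, white, yellow}, so each is used; only Hank can be black, hence Hank = black.
Among the 6 still-open variables, brown fits only Liam (and all 6 values in {blue, brown, orange, purple, white, yellow} must be used), so Liam = brown.
The 5 still-open variables together cover exactly {blue, orange, purple, white, yellow} — 5 values for 5 variables — and white appears only in Kira's list, so Kira = white.

white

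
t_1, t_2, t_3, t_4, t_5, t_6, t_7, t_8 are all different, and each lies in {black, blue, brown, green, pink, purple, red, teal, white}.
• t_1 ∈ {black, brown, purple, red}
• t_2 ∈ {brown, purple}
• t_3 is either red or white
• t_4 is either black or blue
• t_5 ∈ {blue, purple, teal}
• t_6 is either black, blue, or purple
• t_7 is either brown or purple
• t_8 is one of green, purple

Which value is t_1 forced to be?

red

The 8 variables draw from only 8 values {black, blue, brown, green, purple, red, teal, white}, so each is used; only t_8 can be green, hence t_8 = green.
The 7 still-open variables draw from only 7 values {black, blue, brown, purple, red, teal, white}, so each is used; only t_5 can be teal, hence t_5 = teal.
The 6 still-open variables together cover exactly {black, blue, brown, purple, red, white} — 6 values for 6 variables — and white appears only in t_3's list, so t_3 = white.
The 5 still-open variables draw from only 5 values {black, blue, brown, purple, red}, so each is used; only t_1 can be red, hence t_1 = red.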